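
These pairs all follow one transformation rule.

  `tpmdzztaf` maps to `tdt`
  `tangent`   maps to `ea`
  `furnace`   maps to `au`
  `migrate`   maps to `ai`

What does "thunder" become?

Each output is the input with this applied: reverse the string, then keep one character in every 3, starting at position 3 (positions 3rd, 6th, 9th, ...).
"thunder" → "rednuht" → "dh".
(Check on "tpmdzztaf": → "fatzzdmpt" → "tdt" ✓)

dh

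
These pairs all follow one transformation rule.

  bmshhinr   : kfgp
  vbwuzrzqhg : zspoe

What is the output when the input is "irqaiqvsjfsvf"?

Each output is the input with this applied: shift every letter 2 places backward in the alphabet (wrapping around), then keep every other character starting from the second (positions 2nd, 4th, 6th, ...).
Starting from "irqaiqvsjfsvf": after the first operation, "gpoygotqhdqtd"; after the second, "pyoqdt".

pyoqdt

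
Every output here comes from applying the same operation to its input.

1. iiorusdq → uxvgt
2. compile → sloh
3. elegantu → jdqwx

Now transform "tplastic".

Rule — shift every letter 3 places forward in the alphabet (wrapping around), then delete the first 3 characters.
Starting from "tplastic": after the first operation, "wsodvwlf"; after the second, "dvwlf".

dvwlf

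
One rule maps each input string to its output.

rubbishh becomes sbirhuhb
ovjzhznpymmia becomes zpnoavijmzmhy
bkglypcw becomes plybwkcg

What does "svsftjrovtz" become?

trjszvtsvfo

Rule — take characters alternately from the front and the back (1st, last, 2nd, 2nd-last, ...), then move the last 3 characters to the front (rotate right by 3).
Applying both steps to "svsftjrovtz": "szvtsvfotrj", then "trjszvtsvfo".
(Check on "rubbishh": → "rhuhbsbi" → "sbirhuhb" ✓)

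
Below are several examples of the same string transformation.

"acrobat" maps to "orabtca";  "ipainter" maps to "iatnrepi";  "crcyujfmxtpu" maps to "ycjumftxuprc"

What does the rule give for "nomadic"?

amidcon

The pattern: swap each adjacent pair of characters (1↔2, 3↔4, ...), then move the first 2 characters to the end (rotate left by 2).
For "nomadic", step one produces "onamidc"; step two turns that into "amidcon".
(Check on "ipainter": → "piiatnre" → "iatnrepi" ✓)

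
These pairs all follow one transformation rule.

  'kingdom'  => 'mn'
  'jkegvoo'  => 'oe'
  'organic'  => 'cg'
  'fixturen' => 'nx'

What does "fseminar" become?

In each case the input is transformed by: move the last 3 characters to the front (rotate right by 3), then keep one character in every 3, starting at position 3 (positions 3rd, 6th, 9th, ...).
On "fseminar": the first step gives "narfsemi", and the second then gives "re".
(Check on "jkegvoo": → "voojkeg" → "oe" ✓)

re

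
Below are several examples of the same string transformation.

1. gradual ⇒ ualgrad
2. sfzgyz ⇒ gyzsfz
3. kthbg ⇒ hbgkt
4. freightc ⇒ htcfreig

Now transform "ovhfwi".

fwiovh

The pattern: move the last 3 characters to the front (rotate right by 3).
"ovhfwi" → "fwiovh".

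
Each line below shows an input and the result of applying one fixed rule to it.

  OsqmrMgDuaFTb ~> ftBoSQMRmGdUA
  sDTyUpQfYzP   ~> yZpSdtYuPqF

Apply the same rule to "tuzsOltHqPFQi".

fqITUZSoLThQp

Rule — move the last 3 characters to the front (rotate right by 3), then flip the case of every letter.
Applying that to "tuzsOltHqPFQi" gives "fqITUZSoLThQp".
(Check on "sDTyUpQfYzP": → "YzPsDTyUpQf" → "yZpSdtYuPqF" ✓)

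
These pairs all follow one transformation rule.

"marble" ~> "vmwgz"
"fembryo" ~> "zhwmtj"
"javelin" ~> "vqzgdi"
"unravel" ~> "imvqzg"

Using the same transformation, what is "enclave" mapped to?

ixgvqz

In each case the input is transformed by: shift every letter 5 places backward in the alphabet (wrapping around), then delete the first character.
Working it through for "enclave": intermediate "zixgvqz", final "ixgvqz".
(Check on "fembryo": → "azhwmtj" → "zhwmtj" ✓)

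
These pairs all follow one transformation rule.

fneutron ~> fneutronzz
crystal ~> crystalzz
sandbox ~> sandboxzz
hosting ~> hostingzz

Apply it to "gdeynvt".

Each output is the input with this applied: append "zz".
Doing the same to "gdeynvt": "gdeynvtzz".

gdeynvtzz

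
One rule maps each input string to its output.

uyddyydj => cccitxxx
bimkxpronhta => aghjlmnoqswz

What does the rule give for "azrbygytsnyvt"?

Looking at the pairs, the operation is to shift every letter 1 place backward in the alphabet (wrapping around), then sort the characters into alphabetical order.
Applying that to "azrbygytsnyvt" gives "afmqrssuxxxyz".

afmqrssuxxxyz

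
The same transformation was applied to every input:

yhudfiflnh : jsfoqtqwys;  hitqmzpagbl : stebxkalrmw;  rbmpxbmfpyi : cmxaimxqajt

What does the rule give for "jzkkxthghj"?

Rule — shift every letter 11 places forward in the alphabet (wrapping around).
On "jzkkxthghj" that produces "ukvviesrsu".

ukvviesrsu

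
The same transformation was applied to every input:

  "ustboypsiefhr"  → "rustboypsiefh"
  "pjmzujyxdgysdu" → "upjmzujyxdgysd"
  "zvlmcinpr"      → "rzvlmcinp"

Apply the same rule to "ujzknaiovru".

uujzknaiovr

The rule is to move the last character to the front.
Applying that to "ujzknaiovru" gives "uujzknaiovr".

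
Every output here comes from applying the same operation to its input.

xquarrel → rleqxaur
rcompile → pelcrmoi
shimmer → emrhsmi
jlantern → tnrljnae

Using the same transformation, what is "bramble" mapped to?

The transformation: swap each adjacent pair of characters (1↔2, 3↔4, ...), then move the last 3 characters to the front (rotate right by 3).
"bramble" → "rbmalbe" → "lberbma".

lberbma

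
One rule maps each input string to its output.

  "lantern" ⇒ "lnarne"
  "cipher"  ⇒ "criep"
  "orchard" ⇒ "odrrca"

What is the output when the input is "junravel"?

Rule — take characters alternately from the front and the back (1st, last, 2nd, 2nd-last, ...), then delete the last character.
For "junravel", step one produces "jluenvra"; step two turns that into "jluenvr".

jluenvr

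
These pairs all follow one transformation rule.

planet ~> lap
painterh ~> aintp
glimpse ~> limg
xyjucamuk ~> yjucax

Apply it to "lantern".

antl

In each case the input is transformed by: delete the last 3 characters, then move the first character to the end.
For "lantern", step one produces "lant"; step two turns that into "antl".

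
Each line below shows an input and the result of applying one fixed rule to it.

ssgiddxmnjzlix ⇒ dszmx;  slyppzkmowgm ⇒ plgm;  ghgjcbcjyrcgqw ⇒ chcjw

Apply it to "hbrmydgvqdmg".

ybmv

The pattern: keep one character in every 3, starting at position 2 (positions 2nd, 5th, 8th, ...), then swap each adjacent pair of characters (1↔2, 3↔4, ...).
For "hbrmydgvqdmg", step one produces "byvm"; step two turns that into "ybmv".
(Check on "ssgiddxmnjzlix": → "sdmzx" → "dszmx" ✓)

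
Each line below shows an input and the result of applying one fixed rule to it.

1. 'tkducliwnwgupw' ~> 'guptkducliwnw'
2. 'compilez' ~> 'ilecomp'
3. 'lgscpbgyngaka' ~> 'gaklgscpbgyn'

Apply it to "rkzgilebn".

The pattern: delete the last character, then move the last 3 characters to the front (rotate right by 3).
For "rkzgilebn", step one produces "rkzgileb"; step two turns that into "lebrkzgi".
(Check on "compilez": → "compile" → "ilecomp" ✓)

lebrkzgi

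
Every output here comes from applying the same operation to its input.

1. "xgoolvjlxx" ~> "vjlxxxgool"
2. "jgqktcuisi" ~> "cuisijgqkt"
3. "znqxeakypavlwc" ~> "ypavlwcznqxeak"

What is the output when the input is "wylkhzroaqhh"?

roaqhhwylkhz

The transformation: swap the front and back halves of the string.
So "wylkhzroaqhh" becomes "roaqhhwylkhz".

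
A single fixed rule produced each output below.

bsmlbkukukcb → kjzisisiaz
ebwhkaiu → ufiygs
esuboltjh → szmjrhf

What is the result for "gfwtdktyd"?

urbirwb

The pattern: delete the first 2 characters, then shift every letter 2 places backward in the alphabet (wrapping around).
"gfwtdktyd" → "wtdktyd" → "urbirwb".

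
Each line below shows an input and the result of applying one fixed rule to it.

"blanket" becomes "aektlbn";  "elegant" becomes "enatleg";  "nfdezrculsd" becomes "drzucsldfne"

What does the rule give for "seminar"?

manresi

What's happening: swap each adjacent pair of characters (1↔2, 3↔4, ...), then move the first 3 characters to the end (rotate left by 3).
On "seminar": the first step gives "esimanr", and the second then gives "manresi".
(Check on "blanket": → "lbnaekt" → "aektlbn" ✓)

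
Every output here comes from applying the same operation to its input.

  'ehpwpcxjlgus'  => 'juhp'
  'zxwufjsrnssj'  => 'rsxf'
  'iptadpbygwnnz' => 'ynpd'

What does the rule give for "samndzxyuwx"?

yxad

The pattern: keep one character in every 3, starting at position 2 (positions 2nd, 5th, 8th, ...), then move the last 2 characters to the front (rotate right by 2).
For "samndzxyuwx", step one produces "adyx"; step two turns that into "yxad".
(Check on "ehpwpcxjlgus": → "hpju" → "juhp" ✓)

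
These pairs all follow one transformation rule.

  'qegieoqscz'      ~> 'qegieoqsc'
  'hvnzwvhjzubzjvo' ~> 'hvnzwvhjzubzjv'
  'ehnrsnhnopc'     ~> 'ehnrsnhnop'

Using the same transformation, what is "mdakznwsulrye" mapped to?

The transformation: delete the last character.
So "mdakznwsulrye" becomes "mdakznwsulry".

mdakznwsulry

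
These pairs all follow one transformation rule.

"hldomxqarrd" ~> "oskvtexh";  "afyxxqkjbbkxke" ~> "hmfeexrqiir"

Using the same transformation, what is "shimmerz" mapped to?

What's happening: delete the last 3 characters, then shift every letter 7 places forward in the alphabet (wrapping around).
For "shimmerz" the result is "zoptt".
(Check on "hldomxqarrd": → "hldomxqa" → "oskvtexh" ✓)

zoptt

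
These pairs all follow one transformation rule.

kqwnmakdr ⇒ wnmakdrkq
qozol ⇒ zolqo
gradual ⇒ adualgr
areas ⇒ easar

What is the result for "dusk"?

In each case the input is transformed by: move the first 2 characters to the end (rotate left by 2).
"dusk" → "skdu".

skdu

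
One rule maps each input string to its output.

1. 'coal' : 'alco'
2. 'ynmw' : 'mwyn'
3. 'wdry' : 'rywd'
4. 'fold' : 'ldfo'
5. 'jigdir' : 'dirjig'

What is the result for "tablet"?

Each output is the input with this applied: swap the front and back halves of the string.
On "tablet" that produces "lettab".

lettab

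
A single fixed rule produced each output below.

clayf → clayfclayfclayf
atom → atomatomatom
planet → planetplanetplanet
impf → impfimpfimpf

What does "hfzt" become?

hfzthfzthfzt

In each case the input is transformed by: write the whole string 3 times in a row.
For "hfzt" the result is "hfzthfzthfzt".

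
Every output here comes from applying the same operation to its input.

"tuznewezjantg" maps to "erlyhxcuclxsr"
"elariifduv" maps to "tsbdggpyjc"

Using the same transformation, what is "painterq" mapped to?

Looking at the pairs, the operation is to shift every letter 2 places backward in the alphabet (wrapping around), then reverse the string.
Working it through for "painterq": intermediate "nyglrcpo", final "opcrlgyn".

opcrlgyn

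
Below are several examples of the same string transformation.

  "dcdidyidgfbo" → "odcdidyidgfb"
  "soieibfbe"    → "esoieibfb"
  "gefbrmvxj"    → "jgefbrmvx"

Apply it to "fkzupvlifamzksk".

In each case the input is transformed by: move the last character to the front.
For "fkzupvlifamzksk" the result is "kfkzupvlifamzks".

kfkzupvlifamzks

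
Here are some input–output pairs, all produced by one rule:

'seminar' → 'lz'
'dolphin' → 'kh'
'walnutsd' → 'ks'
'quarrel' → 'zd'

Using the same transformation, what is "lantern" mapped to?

The rule is to keep one character in every 3, starting at position 3 (positions 3rd, 6th, 9th, ...), then shift every letter 1 place backward in the alphabet (wrapping around).
Working it through for "lantern": intermediate "nr", final "mq".

mq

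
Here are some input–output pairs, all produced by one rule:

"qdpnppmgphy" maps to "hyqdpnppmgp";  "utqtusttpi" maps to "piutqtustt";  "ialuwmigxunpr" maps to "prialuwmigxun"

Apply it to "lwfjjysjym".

The transformation: move the last 2 characters to the front (rotate right by 2).
"lwfjjysjym" → "ymlwfjjysj".

ymlwfjjysj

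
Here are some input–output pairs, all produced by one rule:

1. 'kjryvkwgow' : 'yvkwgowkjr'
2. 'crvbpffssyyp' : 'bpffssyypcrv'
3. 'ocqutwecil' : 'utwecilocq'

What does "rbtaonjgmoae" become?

The pattern: move the first 3 characters to the end (rotate left by 3).
"rbtaonjgmoae" → "aonjgmoaerbt".

aonjgmoaerbt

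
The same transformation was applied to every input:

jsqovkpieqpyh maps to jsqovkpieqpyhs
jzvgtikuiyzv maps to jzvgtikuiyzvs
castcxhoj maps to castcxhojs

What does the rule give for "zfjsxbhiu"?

zfjsxbhius

In each case the input is transformed by: append "s".
Doing the same to "zfjsxbhiu": "zfjsxbhius".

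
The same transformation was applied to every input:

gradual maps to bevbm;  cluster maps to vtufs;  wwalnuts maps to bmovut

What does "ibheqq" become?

In each case the input is transformed by: shift every letter 1 place forward in the alphabet (wrapping around), then delete the first 2 characters.
Working it through for "ibheqq": intermediate "jcifrr", final "ifrr".

ifrr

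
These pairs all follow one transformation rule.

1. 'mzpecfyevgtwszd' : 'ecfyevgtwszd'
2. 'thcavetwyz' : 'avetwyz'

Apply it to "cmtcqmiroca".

The transformation: delete the first 3 characters.
Doing the same to "cmtcqmiroca": "cqmiroca".

cqmiroca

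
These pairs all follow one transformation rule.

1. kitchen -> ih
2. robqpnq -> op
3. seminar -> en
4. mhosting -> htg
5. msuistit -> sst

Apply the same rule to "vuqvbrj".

ub

The rule is to keep one character in every 3, starting at position 2 (positions 2nd, 5th, 8th, ...).
On "vuqvbrj" that produces "ub".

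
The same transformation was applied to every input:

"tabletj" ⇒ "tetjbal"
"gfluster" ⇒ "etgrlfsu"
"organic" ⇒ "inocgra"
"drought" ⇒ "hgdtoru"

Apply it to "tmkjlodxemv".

Each output is the input with this applied: move the last 3 characters to the front (rotate right by 3), then swap each adjacent pair of characters (1↔2, 3↔4, ...).
Starting from "tmkjlodxemv": after the first operation, "emvtmkjlodx"; after the second, "metvkmljdox".

metvkmljdox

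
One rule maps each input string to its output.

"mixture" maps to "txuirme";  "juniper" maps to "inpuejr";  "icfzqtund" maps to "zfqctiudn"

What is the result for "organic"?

The pattern: move the first 3 characters to the end (rotate left by 3), then take characters alternately from the front and the back (1st, last, 2nd, 2nd-last, ...).
"organic" → "agnrioc".
(Check on "juniper": → "iperjun" → "inpuejr" ✓)

agnrioc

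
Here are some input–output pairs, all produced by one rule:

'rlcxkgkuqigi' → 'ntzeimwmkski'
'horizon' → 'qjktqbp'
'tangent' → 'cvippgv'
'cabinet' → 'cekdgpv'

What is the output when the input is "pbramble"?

drctdogn

The rule is to shift every letter 2 places forward in the alphabet (wrapping around), then swap each adjacent pair of characters (1↔2, 3↔4, ...).
"pbramble" → "drctdogn".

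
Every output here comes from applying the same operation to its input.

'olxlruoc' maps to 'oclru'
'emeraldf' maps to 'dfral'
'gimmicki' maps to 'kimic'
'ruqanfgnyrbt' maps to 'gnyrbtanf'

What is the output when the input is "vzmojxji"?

jiojx

The pattern: delete the first 3 characters, then move the first 3 characters to the end (rotate left by 3).
Applying both steps to "vzmojxji": "ojxji", then "jiojx".
(Check on "olxlruoc": → "lruoc" → "oclru" ✓)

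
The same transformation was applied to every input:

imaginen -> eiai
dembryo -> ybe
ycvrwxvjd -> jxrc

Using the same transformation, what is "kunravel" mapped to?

eank

What's happening: reverse the string, then keep every other character starting from the second (positions 2nd, 4th, 6th, ...).
"kunravel" → "levarnuk" → "eank".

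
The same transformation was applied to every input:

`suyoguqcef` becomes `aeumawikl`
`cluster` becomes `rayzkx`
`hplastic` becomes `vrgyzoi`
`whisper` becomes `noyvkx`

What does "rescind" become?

The rule is to shift every letter 6 places forward in the alphabet (wrapping around), then delete the first character.
Starting from "rescind": after the first operation, "xkyiotj"; after the second, "kyiotj".

kyiotj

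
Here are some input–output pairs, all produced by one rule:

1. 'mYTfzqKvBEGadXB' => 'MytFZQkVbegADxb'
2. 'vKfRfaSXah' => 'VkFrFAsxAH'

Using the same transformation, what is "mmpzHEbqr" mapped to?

What's happening: flip the case of every letter.
Doing the same to "mmpzHEbqr": "MMPZheBQR".

MMPZheBQR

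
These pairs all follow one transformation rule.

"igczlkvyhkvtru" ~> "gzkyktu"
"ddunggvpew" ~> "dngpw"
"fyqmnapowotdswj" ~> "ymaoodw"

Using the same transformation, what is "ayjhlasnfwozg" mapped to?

What's happening: keep every other character starting from the second (positions 2nd, 4th, 6th, ...).
"ayjhlasnfwozg" → "yhanwz".

yhanwz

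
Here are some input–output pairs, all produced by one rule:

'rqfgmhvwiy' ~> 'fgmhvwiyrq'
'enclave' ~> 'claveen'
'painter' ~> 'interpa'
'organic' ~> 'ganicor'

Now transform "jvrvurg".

The transformation: move the first 2 characters to the end (rotate left by 2).
For "jvrvurg" the result is "rvurgjv".

rvurgjv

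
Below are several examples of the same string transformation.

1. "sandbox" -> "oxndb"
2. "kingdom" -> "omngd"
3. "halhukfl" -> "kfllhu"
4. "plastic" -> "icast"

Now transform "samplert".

The transformation: delete the first 2 characters, then move the first 3 characters to the end (rotate left by 3).
"samplert" → "mplert" → "ertmpl".

ertmpl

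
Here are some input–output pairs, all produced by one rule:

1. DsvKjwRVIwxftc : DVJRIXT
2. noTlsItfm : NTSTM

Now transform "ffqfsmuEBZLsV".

In each case the input is transformed by: keep every other character starting from the first (positions 1st, 3rd, 5th, ...), then convert every letter to uppercase.
Doing the same to "ffqfsmuEBZLsV": "FQSUBLV".
(Check on "noTlsItfm": → "nTstm" → "NTSTM" ✓)

FQSUBLV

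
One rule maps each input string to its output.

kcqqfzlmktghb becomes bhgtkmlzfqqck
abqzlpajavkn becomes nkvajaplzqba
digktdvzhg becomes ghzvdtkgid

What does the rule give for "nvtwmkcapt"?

tpackmwtvn

Each output is the input with this applied: reverse the string.
Doing the same to "nvtwmkcapt": "tpackmwtvn".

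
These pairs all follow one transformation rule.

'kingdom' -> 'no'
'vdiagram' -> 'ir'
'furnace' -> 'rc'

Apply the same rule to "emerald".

The pattern: keep one character in every 3, starting at position 3 (positions 3rd, 6th, 9th, ...).
For "emerald" the result is "el".

el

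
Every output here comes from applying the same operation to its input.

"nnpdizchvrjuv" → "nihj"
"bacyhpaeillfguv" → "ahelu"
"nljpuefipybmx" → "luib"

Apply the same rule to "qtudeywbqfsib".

Each output is the input with this applied: keep one character in every 3, starting at position 2 (positions 2nd, 5th, 8th, ...).
For "qtudeywbqfsib" the result is "tebs".

tebs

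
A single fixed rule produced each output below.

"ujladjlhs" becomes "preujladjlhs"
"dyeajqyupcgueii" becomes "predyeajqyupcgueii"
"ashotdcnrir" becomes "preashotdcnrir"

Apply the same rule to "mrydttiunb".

The transformation: prepend "pre".
Applying that to "mrydttiunb" gives "premrydttiunb".

premrydttiunb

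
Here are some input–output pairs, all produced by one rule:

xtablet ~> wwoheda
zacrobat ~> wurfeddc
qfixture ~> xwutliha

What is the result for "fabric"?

ulifed

Looking at the pairs, the operation is to shift every letter 3 places forward in the alphabet (wrapping around), then sort the characters into reverse alphabetical order.
Starting from "fabric": after the first operation, "ideulf"; after the second, "ulifed".
(Check on "xtablet": → "awdeohw" → "wwoheda" ✓)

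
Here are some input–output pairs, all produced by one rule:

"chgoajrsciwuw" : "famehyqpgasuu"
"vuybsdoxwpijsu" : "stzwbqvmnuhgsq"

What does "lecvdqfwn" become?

Rule — shift every letter 2 places backward in the alphabet (wrapping around), then swap each adjacent pair of characters (1↔2, 3↔4, ...).
"lecvdqfwn" → "cjtaobudl".

cjtaobudl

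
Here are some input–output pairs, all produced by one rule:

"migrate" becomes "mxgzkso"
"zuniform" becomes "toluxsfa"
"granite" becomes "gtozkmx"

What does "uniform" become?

Looking at the pairs, the operation is to move the first 2 characters to the end (rotate left by 2), then shift every letter 6 places forward in the alphabet (wrapping around).
On "uniform": the first step gives "iformun", and the second then gives "oluxsat".

oluxsat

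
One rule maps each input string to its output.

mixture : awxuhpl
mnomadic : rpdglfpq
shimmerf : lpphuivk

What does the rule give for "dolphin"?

osklqgr

What's happening: move the first 2 characters to the end (rotate left by 2), then shift every letter 3 places forward in the alphabet (wrapping around).
On "dolphin": the first step gives "lphindo", and the second then gives "osklqgr".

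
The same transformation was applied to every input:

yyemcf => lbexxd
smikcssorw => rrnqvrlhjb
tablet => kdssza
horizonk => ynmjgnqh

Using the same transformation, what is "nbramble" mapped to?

lakdmaqz

The pattern: shift every letter 1 place backward in the alphabet (wrapping around), then swap the front and back halves of the string.
So "nbramble" becomes "lakdmaqz".
(Check on "smikcssorw": → "rlhjbrrnqv" → "rrnqvrlhjb" ✓)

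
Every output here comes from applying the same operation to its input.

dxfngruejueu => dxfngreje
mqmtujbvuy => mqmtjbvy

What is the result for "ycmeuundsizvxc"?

ycmendsizvxc

Each output is the input with this applied: remove every "u".
Doing the same to "ycmeuundsizvxc": "ycmendsizvxc".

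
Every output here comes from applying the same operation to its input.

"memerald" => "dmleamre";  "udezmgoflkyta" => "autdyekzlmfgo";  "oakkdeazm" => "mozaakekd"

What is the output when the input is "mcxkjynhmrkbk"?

kmbckxrkmjhyn

Each output is the input with this applied: reverse the string, then take characters alternately from the front and the back (1st, last, 2nd, 2nd-last, ...).
Applying both steps to "mcxkjynhmrkbk": "kbkrmhnyjkxcm", then "kmbckxrkmjhyn".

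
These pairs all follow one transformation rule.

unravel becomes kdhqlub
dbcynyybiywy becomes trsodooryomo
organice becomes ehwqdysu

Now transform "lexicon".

bunysed

The rule is to shift every letter 10 places backward in the alphabet (wrapping around).
Applying that to "lexicon" gives "bunysed".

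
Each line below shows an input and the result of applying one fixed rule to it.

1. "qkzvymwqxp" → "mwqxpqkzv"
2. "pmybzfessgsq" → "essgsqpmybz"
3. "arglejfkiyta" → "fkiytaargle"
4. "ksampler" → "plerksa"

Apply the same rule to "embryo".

The pattern: swap the front and back halves of the string, then delete the last character.
For "embryo", step one produces "ryoemb"; step two turns that into "ryoem".

ryoem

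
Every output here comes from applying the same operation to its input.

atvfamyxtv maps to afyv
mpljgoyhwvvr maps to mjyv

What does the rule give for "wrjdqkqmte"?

wdqe

The pattern: keep one character in every 3, starting at position 1 (positions 1st, 4th, 7th, ...).
So "wrjdqkqmte" becomes "wdqe".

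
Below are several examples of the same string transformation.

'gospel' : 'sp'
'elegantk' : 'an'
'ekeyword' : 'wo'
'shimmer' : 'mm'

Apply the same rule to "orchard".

What's happening: move the last 2 characters to the front (rotate right by 2), then keep only the last 2 characters.
Starting from "orchard": after the first operation, "rdorcha"; after the second, "ha".

ha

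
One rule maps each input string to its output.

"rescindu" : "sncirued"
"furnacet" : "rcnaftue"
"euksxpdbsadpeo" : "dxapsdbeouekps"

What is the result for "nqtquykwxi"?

wqkuyniqxt

Rule — take characters alternately from the front and the back (1st, last, 2nd, 2nd-last, ...), then swap the front and back halves of the string.
Applying both steps to "nqtquykwxi": "niqxtwqkuy", then "wqkuyniqxt".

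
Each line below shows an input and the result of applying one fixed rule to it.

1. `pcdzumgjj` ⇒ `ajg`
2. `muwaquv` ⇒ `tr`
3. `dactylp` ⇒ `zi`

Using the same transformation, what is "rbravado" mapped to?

ox

Looking at the pairs, the operation is to shift every letter 3 places backward in the alphabet (wrapping around), then keep one character in every 3, starting at position 3 (positions 3rd, 6th, 9th, ...).
On "rbravado": the first step gives "oyoxsxal", and the second then gives "ox".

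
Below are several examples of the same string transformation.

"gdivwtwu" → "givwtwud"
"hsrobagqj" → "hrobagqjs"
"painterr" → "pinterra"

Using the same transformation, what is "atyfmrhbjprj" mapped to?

What's happening: move the first character to the end, then swap the first and last characters.
"atyfmrhbjprj" → "tyfmrhbjprja" → "ayfmrhbjprjt".

ayfmrhbjprjt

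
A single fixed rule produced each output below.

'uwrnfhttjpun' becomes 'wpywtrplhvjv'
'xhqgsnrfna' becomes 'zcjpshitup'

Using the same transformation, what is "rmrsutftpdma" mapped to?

tcootfurwvvh

What's happening: shift every letter 2 places forward in the alphabet (wrapping around), then take characters alternately from the front and the back (1st, last, 2nd, 2nd-last, ...).
Starting from "rmrsutftpdma": after the first operation, "totuwvhvrfoc"; after the second, "tcootfurwvvh".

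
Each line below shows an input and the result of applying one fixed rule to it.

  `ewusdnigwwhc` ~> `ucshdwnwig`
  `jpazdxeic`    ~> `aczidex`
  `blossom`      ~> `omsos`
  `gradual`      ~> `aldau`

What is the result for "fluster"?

urset

The pattern: delete the first 2 characters, then take characters alternately from the front and the back (1st, last, 2nd, 2nd-last, ...).
Starting from "fluster": after the first operation, "uster"; after the second, "urset".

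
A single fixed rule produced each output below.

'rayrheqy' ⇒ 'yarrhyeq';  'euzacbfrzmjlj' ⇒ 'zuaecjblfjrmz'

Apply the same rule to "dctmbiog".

tcmdbgio

Rule — move the first 2 characters to the end (rotate left by 2), then take characters alternately from the front and the back (1st, last, 2nd, 2nd-last, ...).
On "dctmbiog": the first step gives "tmbiogdc", and the second then gives "tcmdbgio".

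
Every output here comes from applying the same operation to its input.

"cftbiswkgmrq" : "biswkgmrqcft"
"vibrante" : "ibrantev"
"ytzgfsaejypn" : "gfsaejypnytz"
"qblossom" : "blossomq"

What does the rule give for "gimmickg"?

immickgg

The pattern: move the last 3 characters to the front (rotate right by 3), then swap the front and back halves of the string.
Applying both steps to "gimmickg": "ckggimmi", then "immickgg".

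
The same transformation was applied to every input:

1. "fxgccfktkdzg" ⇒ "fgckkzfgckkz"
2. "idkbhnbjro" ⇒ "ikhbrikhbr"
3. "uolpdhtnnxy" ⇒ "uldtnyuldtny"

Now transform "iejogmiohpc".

The transformation: keep every other character starting from the first (positions 1st, 3rd, 5th, ...), then write the whole string twice.
On "iejogmiohpc": the first step gives "ijgihc", and the second then gives "ijgihcijgihc".

ijgihcijgihc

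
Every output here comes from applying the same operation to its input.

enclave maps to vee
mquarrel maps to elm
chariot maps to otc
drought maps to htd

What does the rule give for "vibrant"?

ntv

The pattern: move the last 2 characters to the front (rotate right by 2), then keep only the first 3 characters.
On "vibrant": the first step gives "ntvibra", and the second then gives "ntv".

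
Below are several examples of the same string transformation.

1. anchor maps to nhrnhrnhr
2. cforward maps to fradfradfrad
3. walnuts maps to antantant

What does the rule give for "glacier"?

Looking at the pairs, the operation is to keep every other character starting from the second (positions 2nd, 4th, 6th, ...), then write the whole string 3 times in a row.
Starting from "glacier": after the first operation, "lce"; after the second, "lcelcelce".

lcelcelce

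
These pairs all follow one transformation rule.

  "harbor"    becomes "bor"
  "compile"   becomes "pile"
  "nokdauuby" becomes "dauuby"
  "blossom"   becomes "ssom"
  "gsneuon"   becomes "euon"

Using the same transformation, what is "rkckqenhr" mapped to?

The rule is to delete the first 3 characters.
So "rkckqenhr" becomes "kqenhr".

kqenhr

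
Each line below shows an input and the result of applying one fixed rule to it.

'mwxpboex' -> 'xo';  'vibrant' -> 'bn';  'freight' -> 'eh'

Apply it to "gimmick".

Rule — keep one character in every 3, starting at position 3 (positions 3rd, 6th, 9th, ...).
For "gimmick" the result is "mc".

mc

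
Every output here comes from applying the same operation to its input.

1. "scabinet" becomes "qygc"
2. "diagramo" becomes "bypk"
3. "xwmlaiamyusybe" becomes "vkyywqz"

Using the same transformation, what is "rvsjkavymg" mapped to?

What's happening: shift every letter 2 places backward in the alphabet (wrapping around), then keep every other character starting from the first (positions 1st, 3rd, 5th, ...).
For "rvsjkavymg", step one produces "ptqhiytwke"; step two turns that into "pqitk".
(Check on "diagramo": → "bgyepykm" → "bypk" ✓)

pqitk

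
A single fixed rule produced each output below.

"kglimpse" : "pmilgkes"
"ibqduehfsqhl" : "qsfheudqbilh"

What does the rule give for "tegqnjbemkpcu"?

The pattern: move the last 2 characters to the front (rotate right by 2), then reverse the string.
So "tegqnjbemkpcu" becomes "pkmebjnqgetuc".

pkmebjnqgetuc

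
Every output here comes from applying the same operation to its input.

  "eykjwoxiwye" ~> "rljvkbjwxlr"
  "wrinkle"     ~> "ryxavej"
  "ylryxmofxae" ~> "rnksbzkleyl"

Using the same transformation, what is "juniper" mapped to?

The rule is to shift every letter 13 places forward in the alphabet (wrapping around) — i.e. ROT13, then reverse the string.
Working it through for "juniper": intermediate "whavcre", final "ercvahw".
(Check on "wrinkle": → "jevaxyr" → "ryxavej" ✓)

ercvahw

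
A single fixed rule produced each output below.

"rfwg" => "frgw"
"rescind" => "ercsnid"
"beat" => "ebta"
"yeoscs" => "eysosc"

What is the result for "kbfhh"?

The transformation: swap each adjacent pair of characters (1↔2, 3↔4, ...).
Doing the same to "kbfhh": "bkhfh".

bkhfh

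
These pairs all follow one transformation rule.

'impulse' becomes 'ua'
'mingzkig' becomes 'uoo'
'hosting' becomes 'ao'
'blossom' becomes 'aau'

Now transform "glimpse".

The pattern: shift every letter 8 places forward in the alphabet (wrapping around), then keep only the vowels.
"glimpse" → "otquxam" → "oua".

oua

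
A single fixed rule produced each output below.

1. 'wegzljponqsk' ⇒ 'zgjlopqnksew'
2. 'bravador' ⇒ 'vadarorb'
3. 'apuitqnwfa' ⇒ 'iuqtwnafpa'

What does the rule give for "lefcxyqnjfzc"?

Rule — swap each adjacent pair of characters (1↔2, 3↔4, ...), then move the first 2 characters to the end (rotate left by 2).
On "lefcxyqnjfzc": the first step gives "elcfyxnqfjcz", and the second then gives "cfyxnqfjczel".

cfyxnqfjczel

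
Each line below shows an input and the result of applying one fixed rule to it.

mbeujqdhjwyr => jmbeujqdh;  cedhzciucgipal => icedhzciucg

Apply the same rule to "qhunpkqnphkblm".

kqhunpkqnph

Looking at the pairs, the operation is to delete the last 3 characters, then move the last character to the front.
Applying both steps to "qhunpkqnphkblm": "qhunpkqnphk", then "kqhunpkqnph".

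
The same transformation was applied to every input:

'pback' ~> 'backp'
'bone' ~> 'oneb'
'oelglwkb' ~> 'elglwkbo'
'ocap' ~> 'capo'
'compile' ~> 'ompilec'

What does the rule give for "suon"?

uons

Each output is the input with this applied: move the first character to the end.
Doing the same to "suon": "uons".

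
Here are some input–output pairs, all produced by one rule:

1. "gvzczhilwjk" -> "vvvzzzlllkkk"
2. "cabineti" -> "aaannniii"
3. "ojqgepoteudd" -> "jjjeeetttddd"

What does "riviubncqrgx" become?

iiiuuucccggg

In each case the input is transformed by: keep one character in every 3, starting at position 2 (positions 2nd, 5th, 8th, ...), then repeat every character 3 times.
On "riviubncqrgx" that produces "iiiuuucccggg".
(Check on "cabineti": → "ani" → "aaannniii" ✓)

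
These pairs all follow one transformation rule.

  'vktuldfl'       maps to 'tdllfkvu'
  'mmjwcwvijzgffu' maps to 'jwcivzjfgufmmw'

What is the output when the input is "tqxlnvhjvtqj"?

xvnjhtvjqqtl

Rule — swap each adjacent pair of characters (1↔2, 3↔4, ...), then move the first 3 characters to the end (rotate left by 3).
For "tqxlnvhjvtqj" the result is "xvnjhtvjqqtl".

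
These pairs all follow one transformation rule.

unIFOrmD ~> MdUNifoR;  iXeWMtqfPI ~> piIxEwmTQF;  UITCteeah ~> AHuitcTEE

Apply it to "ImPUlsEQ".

The rule is to flip the case of every letter, then move the last 2 characters to the front (rotate right by 2).
For "ImPUlsEQ", step one produces "iMpuLSeq"; step two turns that into "eqiMpuLS".

eqiMpuLS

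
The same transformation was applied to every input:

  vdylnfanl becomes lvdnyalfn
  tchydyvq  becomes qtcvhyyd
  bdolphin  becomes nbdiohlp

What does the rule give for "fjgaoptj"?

Each output is the input with this applied: swap the first and last characters, then take characters alternately from the front and the back (1st, last, 2nd, 2nd-last, ...).
Starting from "fjgaoptj": after the first operation, "jjgaoptf"; after the second, "jfjtgpao".

jfjtgpao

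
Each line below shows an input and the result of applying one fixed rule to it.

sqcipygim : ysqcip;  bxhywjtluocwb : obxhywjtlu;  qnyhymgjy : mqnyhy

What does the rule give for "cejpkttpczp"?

Looking at the pairs, the operation is to delete the last 3 characters, then move the last character to the front.
Doing the same to "cejpkttpczp": "pcejpktt".

pcejpktt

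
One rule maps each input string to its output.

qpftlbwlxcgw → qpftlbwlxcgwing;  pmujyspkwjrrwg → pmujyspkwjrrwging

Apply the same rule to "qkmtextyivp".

qkmtextyivping

The transformation: append "ing".
"qkmtextyivp" → "qkmtextyivping".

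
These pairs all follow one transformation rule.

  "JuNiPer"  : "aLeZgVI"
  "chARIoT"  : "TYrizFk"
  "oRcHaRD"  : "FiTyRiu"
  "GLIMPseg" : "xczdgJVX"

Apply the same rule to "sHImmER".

JyzDDvi

The transformation: shift every letter 9 places backward in the alphabet (wrapping around), then flip the case of every letter.
"sHImmER" → "jYZddVI" → "JyzDDvi".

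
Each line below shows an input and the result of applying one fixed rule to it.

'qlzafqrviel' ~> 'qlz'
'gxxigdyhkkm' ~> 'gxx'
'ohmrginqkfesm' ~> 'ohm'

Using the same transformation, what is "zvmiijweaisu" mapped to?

What's happening: keep only the first 3 characters.
"zvmiijweaisu" → "zvm".

zvm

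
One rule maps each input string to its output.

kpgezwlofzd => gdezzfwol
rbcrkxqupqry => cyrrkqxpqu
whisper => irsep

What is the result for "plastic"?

In each case the input is transformed by: delete the first 2 characters, then take characters alternately from the front and the back (1st, last, 2nd, 2nd-last, ...).
On "plastic" that produces "acsit".

acsit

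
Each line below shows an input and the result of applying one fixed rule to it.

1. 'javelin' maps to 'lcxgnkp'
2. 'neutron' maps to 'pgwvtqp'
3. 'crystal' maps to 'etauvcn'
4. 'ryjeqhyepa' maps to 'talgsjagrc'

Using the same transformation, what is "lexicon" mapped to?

ngzkeqp

The pattern: shift every letter 2 places forward in the alphabet (wrapping around).
So "lexicon" becomes "ngzkeqp".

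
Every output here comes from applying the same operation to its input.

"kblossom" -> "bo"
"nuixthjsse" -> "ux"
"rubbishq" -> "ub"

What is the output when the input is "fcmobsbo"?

co

Looking at the pairs, the operation is to keep every other character starting from the second (positions 2nd, 4th, 6th, ...), then keep only the first 2 characters.
On "fcmobsbo": the first step gives "coso", and the second then gives "co".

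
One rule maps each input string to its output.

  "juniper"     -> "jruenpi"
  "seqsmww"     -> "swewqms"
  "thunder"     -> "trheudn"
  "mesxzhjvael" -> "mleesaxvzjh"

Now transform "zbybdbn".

In each case the input is transformed by: take characters alternately from the front and the back (1st, last, 2nd, 2nd-last, ...).
On "zbybdbn" that produces "znbbydb".

znbbydb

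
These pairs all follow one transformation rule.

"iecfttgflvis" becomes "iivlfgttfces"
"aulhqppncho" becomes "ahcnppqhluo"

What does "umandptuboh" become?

uobutpdnamh

Each output is the input with this applied: reverse the string, then swap the first and last characters.
For "umandptuboh", step one produces "hobutpdnamu"; step two turns that into "uobutpdnamh".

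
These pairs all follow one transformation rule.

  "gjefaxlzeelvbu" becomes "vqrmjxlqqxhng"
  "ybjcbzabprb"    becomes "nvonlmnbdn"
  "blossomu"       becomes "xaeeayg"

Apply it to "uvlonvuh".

hxazhgt

The rule is to delete the first character, then shift every letter 12 places forward in the alphabet (wrapping around).
"uvlonvuh" → "vlonvuh" → "hxazhgt".
(Check on "gjefaxlzeelvbu": → "jefaxlzeelvbu" → "vqrmjxlqqxhng" ✓)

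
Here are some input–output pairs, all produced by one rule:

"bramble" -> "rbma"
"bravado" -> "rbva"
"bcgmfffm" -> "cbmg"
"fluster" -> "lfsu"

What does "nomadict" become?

The transformation: swap each adjacent pair of characters (1↔2, 3↔4, ...), then keep only the first 4 characters.
On "nomadict" that produces "onam".
(Check on "bramble": → "rbmalbe" → "rbma" ✓)

onam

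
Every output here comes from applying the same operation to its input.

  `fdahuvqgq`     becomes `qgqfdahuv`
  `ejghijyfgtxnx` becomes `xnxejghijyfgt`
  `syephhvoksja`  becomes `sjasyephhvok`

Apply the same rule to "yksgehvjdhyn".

The transformation: move the last 3 characters to the front (rotate right by 3).
So "yksgehvjdhyn" becomes "hynyksgehvjd".

hynyksgehvjd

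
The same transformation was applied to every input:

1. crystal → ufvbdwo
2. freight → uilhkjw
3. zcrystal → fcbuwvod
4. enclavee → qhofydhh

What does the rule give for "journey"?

rmuxhqb

The rule is to shift every letter 3 places forward in the alphabet (wrapping around), then swap each adjacent pair of characters (1↔2, 3↔4, ...).
For "journey", step one produces "mrxuqhb"; step two turns that into "rmuxhqb".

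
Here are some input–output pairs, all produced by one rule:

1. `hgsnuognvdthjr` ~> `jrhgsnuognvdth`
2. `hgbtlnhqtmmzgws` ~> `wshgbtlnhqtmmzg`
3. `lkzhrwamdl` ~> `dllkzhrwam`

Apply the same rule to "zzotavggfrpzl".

zlzzotavggfrp

The rule is to move the last 2 characters to the front (rotate right by 2).
Doing the same to "zzotavggfrpzl": "zlzzotavggfrp".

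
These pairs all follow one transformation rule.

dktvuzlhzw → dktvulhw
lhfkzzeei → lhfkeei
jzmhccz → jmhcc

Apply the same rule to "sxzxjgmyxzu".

The transformation: remove every "z".
Applying that to "sxzxjgmyxzu" gives "sxxjgmyxu".

sxxjgmyxu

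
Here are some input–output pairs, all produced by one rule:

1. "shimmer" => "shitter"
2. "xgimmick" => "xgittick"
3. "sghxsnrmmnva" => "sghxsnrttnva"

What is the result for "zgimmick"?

zgittick

Looking at the pairs, the operation is to replace every "m" with "t".
Applying that to "zgimmick" gives "zgittick".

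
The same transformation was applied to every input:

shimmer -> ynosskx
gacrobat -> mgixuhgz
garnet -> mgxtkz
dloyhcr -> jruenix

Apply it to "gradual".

mxgjagr

Each output is the input with this applied: shift every letter 6 places forward in the alphabet (wrapping around).
So "gradual" becomes "mxgjagr".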